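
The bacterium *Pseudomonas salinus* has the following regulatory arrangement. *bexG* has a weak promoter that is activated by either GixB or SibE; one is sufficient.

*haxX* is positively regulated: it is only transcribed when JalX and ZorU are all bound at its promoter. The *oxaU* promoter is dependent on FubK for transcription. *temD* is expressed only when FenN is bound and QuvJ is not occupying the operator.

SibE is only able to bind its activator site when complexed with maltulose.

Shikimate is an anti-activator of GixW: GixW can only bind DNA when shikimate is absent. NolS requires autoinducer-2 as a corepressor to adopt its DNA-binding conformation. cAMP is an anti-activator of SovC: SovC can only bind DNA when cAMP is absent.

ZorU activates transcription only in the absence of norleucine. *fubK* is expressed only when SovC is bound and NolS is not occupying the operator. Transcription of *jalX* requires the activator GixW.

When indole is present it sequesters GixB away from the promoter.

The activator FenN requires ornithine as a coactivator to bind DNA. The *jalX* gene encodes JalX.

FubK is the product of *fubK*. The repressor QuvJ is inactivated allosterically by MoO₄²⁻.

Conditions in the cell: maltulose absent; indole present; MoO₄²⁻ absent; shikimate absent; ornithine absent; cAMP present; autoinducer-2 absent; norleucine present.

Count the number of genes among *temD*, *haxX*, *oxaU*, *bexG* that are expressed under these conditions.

0

MoO₄²⁻ is absent, so QuvJ is active.
Ornithine is absent, so FenN is inactive.
With repressor QuvJ bound, *temD* is not transcribed.
→ *temD* is OFF.
Shikimate is absent, so GixW is active.
No repressor is bound and GixW is active, so *jalX* is transcribed.
So JalX is produced and active.
Norleucine is present, so ZorU is inactive.
Required activator ZorU is absent, so *haxX* is not transcribed.
→ *haxX* is OFF.
cAMP is present, so SovC is inactive.
Autoinducer-2 is absent, so NolS is inactive.
Required activator SovC is absent, so *fubK* is not transcribed.
So FubK is not produced.
Required activator FubK is absent, so *oxaU* is not transcribed.
→ *oxaU* is OFF.
Indole is present, so GixB is inactive.
Maltulose is absent, so SibE is inactive.
No activator is available at the *bexG* promoter, so *bexG* is not transcribed.
→ *bexG* is OFF.
0 of the 4 genes are transcribed.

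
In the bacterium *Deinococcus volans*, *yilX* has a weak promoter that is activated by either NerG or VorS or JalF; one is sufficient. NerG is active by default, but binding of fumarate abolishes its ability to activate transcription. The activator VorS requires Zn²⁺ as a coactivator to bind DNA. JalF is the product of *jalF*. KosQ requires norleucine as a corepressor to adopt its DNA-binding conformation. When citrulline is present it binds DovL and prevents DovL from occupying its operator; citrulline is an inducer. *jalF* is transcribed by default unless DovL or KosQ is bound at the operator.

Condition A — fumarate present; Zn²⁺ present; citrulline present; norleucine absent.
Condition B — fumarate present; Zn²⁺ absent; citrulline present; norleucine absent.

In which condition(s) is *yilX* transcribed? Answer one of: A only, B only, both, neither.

Condition A:
Fumarate is present, so NerG is inactive.
Zn²⁺ is present, so VorS is active.
Citrulline is present, so DovL is inactive.
Norleucine is absent, so KosQ is inactive.
With no repressor bound, *jalF* is transcribed.
So JalF is produced and active.
Activator VorS is present, so *yilX* is transcribed.
→ *yilX* is ON in A.
Condition B:
Fumarate is present, so NerG is inactive.
Zn²⁺ is absent, so VorS is inactive.
Citrulline is present, so DovL is inactive.
Norleucine is absent, so KosQ is inactive.
With no repressor bound, *jalF* is transcribed.
So JalF is produced and active.
Activator JalF is present, so *yilX* is transcribed.
→ *yilX* is ON in B.

both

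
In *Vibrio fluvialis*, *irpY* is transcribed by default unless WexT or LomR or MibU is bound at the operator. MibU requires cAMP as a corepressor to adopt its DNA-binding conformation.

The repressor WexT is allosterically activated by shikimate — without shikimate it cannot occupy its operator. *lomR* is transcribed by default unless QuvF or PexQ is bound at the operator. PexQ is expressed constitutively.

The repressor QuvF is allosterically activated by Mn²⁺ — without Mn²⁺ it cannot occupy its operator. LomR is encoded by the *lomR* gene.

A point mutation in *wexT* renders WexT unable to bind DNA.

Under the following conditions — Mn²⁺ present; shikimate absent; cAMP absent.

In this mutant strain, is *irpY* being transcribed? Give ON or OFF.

WexT is non-functional in this strain, so it has no effect.
Mn²⁺ is present, so QuvF is active.
PexQ is produced constitutively and is active.
With repressor QuvF bound, *lomR* is not transcribed.
So LomR is not produced.
cAMP is absent, so MibU is inactive.
With no repressor bound, *irpY* is transcribed.

ON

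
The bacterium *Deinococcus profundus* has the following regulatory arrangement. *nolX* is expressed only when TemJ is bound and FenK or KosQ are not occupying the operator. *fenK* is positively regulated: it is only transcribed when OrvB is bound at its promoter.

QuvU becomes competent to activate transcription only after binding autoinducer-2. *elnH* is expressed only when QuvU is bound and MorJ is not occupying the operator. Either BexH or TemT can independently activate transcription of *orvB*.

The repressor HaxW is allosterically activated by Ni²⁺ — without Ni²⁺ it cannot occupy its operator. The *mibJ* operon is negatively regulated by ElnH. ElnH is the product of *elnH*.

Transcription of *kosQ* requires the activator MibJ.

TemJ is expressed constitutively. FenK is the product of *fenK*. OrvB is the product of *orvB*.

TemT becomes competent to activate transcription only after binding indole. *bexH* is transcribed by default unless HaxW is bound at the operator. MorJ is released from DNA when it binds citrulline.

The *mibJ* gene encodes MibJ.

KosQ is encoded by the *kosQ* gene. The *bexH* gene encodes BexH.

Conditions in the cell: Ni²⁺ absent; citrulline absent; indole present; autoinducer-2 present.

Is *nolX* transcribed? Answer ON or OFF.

TemJ is produced constitutively and is active.
Ni²⁺ is absent, so HaxW is inactive.
With no repressor bound, *bexH* is transcribed.
So BexH is produced and active.
Indole is present, so TemT is active.
Activator BexH is present, so *orvB* is transcribed.
So OrvB is produced and active.
No repressor is bound and OrvB is active, so *fenK* is transcribed.
So FenK is produced and active.
Citrulline is absent, so MorJ is active.
Autoinducer-2 is present, so QuvU is active.
With repressor MorJ bound, *elnH* is not transcribed.
So ElnH is not produced.
With no repressor bound, *mibJ* is transcribed.
So MibJ is produced and active.
No repressor is bound and MibJ is active, so *kosQ* is transcribed.
So KosQ is produced and active.
With repressor FenK bound, *nolX* is not transcribed.

OFF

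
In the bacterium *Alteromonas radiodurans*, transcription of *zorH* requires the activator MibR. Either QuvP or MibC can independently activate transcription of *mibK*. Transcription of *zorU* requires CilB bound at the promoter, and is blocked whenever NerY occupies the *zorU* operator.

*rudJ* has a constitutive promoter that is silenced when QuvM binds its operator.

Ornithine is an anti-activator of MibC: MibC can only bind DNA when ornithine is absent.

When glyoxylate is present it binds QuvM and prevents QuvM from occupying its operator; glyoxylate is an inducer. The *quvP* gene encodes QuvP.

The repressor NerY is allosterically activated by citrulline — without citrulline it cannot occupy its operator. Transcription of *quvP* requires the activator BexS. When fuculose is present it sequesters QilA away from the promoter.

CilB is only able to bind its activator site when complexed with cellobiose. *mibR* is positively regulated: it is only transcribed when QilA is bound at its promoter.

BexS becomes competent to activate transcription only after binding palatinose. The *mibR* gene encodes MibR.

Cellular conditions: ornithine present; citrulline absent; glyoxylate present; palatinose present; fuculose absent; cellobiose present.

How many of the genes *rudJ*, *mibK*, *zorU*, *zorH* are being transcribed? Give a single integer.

Glyoxylate is present, so QuvM is inactive.
With no repressor bound, *rudJ* is transcribed.
→ *rudJ* is ON.
Palatinose is present, so BexS is active.
No repressor is bound and BexS is active, so *quvP* is transcribed.
So QuvP is produced and active.
Ornithine is present, so MibC is inactive.
Activator QuvP is present, so *mibK* is transcribed.
→ *mibK* is ON.
Cellobiose is present, so CilB is active.
Citrulline is absent, so NerY is inactive.
No repressor is bound and CilB is active, so *zorU* is transcribed.
→ *zorU* is ON.
Fuculose is absent, so QilA is active.
No repressor is bound and QilA is active, so *mibR* is transcribed.
So MibR is produced and active.
No repressor is bound and MibR is active, so *zorH* is transcribed.
→ *zorH* is ON.
4 of the 4 genes are transcribed.

4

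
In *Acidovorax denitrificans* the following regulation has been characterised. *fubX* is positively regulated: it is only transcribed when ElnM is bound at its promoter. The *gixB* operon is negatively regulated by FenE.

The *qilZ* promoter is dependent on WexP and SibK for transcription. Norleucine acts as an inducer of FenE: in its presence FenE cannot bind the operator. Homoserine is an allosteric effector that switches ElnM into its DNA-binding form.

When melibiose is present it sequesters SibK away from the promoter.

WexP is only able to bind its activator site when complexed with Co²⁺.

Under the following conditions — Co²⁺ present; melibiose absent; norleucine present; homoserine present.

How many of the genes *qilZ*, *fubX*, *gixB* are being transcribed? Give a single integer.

3

Co²⁺ is present, so WexP is active.
Melibiose is absent, so SibK is active.
No repressor is bound and WexP and SibK are active, so *qilZ* is transcribed.
→ *qilZ* is ON.
Homoserine is present, so ElnM is active.
No repressor is bound and ElnM is active, so *fubX* is transcribed.
→ *fubX* is ON.
Norleucine is present, so FenE is inactive.
With no repressor bound, *gixB* is transcribed.
→ *gixB* is ON.
3 of the 3 genes are transcribed.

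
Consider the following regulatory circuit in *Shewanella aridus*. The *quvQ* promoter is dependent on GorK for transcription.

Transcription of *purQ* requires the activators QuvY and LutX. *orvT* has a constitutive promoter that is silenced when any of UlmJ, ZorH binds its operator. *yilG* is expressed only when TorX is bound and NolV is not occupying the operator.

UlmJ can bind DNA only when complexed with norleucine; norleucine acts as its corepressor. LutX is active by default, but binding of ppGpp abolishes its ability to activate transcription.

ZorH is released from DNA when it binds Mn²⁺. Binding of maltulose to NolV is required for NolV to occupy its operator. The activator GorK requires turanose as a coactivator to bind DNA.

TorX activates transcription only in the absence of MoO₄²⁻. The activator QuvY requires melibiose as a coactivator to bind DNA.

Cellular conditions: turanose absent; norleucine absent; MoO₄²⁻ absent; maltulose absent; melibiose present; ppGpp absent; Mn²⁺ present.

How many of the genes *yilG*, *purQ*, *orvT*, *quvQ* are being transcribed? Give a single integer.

3

MoO₄²⁻ is absent, so TorX is active.
Maltulose is absent, so NolV is inactive.
No repressor is bound and TorX is active, so *yilG* is transcribed.
→ *yilG* is ON.
Melibiose is present, so QuvY is active.
ppGpp is absent, so LutX is active.
No repressor is bound and QuvY and LutX are active, so *purQ* is transcribed.
→ *purQ* is ON.
Norleucine is absent, so UlmJ is inactive.
Mn²⁺ is present, so ZorH is inactive.
With no repressor bound, *orvT* is transcribed.
→ *orvT* is ON.
Turanose is absent, so GorK is inactive.
Required activator GorK is absent, so *quvQ* is not transcribed.
→ *quvQ* is OFF.
3 of the 4 genes are transcribed.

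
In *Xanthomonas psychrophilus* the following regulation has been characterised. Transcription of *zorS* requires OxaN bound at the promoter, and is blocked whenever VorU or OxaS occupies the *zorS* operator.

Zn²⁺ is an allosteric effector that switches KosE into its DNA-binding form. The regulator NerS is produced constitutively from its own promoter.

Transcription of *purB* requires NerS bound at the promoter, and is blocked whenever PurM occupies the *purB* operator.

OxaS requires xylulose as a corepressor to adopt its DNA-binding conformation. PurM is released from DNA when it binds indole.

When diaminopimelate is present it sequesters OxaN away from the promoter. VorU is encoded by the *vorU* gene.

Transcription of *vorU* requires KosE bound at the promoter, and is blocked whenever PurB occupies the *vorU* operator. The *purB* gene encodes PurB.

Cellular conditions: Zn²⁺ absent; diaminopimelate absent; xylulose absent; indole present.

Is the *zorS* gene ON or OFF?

ON

Diaminopimelate is absent, so OxaN is active.
Zn²⁺ is absent, so KosE is inactive.
NerS is produced constitutively and is active.
Indole is present, so PurM is inactive.
No repressor is bound and NerS is active, so *purB* is transcribed.
So PurB is produced and active.
With repressor PurB bound, *vorU* is not transcribed.
So VorU is not produced.
Xylulose is absent, so OxaS is inactive.
No repressor is bound and OxaN is active, so *zorS* is transcribed.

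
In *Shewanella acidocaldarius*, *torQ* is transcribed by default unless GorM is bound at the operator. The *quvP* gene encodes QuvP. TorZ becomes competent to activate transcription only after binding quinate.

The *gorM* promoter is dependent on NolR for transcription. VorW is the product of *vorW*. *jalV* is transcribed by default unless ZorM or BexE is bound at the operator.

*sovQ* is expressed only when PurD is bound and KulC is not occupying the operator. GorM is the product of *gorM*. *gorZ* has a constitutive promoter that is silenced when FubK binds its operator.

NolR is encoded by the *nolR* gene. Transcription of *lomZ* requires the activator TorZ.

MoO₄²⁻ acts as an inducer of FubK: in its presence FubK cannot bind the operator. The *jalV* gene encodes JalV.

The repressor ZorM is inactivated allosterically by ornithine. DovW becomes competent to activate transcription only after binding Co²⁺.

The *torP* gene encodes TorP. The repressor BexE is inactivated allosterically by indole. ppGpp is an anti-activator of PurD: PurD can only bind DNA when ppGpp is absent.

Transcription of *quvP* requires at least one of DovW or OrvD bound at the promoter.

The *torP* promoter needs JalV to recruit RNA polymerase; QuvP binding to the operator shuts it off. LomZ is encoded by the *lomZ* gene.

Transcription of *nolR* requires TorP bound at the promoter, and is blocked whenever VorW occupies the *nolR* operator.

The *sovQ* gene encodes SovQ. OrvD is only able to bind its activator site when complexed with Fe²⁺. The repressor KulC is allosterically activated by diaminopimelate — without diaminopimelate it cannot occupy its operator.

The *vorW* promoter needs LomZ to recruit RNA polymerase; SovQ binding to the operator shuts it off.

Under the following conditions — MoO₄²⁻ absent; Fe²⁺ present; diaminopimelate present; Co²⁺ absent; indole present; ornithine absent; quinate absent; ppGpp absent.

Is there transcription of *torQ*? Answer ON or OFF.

Co²⁺ is absent, so DovW is inactive.
Fe²⁺ is present, so OrvD is active.
Activator OrvD is present, so *quvP* is transcribed.
So QuvP is produced and active.
Ornithine is absent, so ZorM is active.
Indole is present, so BexE is inactive.
With repressor ZorM bound, *jalV* is not transcribed.
So JalV is not produced.
With repressor QuvP bound, *torP* is not transcribed.
So TorP is not produced.
Diaminopimelate is present, so KulC is active.
ppGpp is absent, so PurD is active.
With repressor KulC bound, *sovQ* is not transcribed.
So SovQ is not produced.
Quinate is absent, so TorZ is inactive.
Required activator TorZ is absent, so *lomZ* is not transcribed.
So LomZ is not produced.
Required activator LomZ is absent, so *vorW* is not transcribed.
So VorW is not produced.
Required activator TorP is absent, so *nolR* is not transcribed.
So NolR is not produced.
Required activator NolR is absent, so *gorM* is not transcribed.
So GorM is not produced.
With no repressor bound, *torQ* is transcribed.

ON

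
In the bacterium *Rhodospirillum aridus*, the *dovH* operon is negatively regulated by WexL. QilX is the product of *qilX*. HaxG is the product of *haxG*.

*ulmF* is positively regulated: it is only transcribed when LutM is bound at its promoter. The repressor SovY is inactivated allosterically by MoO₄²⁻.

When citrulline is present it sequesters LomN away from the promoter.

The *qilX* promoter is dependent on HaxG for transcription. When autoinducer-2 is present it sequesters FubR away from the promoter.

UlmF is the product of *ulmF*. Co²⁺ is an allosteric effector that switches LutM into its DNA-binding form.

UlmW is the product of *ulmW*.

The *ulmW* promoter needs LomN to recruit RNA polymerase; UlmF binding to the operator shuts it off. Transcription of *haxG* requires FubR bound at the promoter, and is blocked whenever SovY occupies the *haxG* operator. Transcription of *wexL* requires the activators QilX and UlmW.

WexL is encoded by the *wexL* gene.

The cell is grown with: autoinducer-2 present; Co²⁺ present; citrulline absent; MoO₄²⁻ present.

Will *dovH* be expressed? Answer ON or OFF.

MoO₄²⁻ is present, so SovY is inactive.
Autoinducer-2 is present, so FubR is inactive.
Required activator FubR is absent, so *haxG* is not transcribed.
So HaxG is not produced.
Required activator HaxG is absent, so *qilX* is not transcribed.
So QilX is not produced.
Co²⁺ is present, so LutM is active.
No repressor is bound and LutM is active, so *ulmF* is transcribed.
So UlmF is produced and active.
Citrulline is absent, so LomN is active.
With repressor UlmF bound, *ulmW* is not transcribed.
So UlmW is not produced.
Required activator QilX is absent, so *wexL* is not transcribed.
So WexL is not produced.
With no repressor bound, *dovH* is transcribed.

ON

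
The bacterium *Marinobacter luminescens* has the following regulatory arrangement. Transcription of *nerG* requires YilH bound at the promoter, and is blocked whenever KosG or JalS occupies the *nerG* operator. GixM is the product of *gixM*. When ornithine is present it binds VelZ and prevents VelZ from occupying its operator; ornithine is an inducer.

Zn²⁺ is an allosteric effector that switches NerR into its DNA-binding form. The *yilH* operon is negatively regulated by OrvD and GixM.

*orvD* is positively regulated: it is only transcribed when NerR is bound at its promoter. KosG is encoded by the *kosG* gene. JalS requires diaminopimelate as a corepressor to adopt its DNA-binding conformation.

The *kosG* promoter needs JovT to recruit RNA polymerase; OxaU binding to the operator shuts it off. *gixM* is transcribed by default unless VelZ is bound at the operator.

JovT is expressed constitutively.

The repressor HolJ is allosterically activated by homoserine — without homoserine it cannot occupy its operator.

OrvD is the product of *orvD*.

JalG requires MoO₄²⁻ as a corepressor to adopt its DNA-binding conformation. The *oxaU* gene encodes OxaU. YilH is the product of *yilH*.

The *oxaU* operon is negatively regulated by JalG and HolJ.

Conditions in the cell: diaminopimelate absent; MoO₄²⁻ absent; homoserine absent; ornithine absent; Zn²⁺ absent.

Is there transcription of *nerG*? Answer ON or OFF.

MoO₄²⁻ is absent, so JalG is inactive.
Homoserine is absent, so HolJ is inactive.
With no repressor bound, *oxaU* is transcribed.
So OxaU is produced and active.
JovT is produced constitutively and is active.
With repressor OxaU bound, *kosG* is not transcribed.
So KosG is not produced.
Zn²⁺ is absent, so NerR is inactive.
Required activator NerR is absent, so *orvD* is not transcribed.
So OrvD is not produced.
Ornithine is absent, so VelZ is active.
With repressor VelZ bound, *gixM* is not transcribed.
So GixM is not produced.
With no repressor bound, *yilH* is transcribed.
So YilH is produced and active.
Diaminopimelate is absent, so JalS is inactive.
No repressor is bound and YilH is active, so *nerG* is transcribed.

ON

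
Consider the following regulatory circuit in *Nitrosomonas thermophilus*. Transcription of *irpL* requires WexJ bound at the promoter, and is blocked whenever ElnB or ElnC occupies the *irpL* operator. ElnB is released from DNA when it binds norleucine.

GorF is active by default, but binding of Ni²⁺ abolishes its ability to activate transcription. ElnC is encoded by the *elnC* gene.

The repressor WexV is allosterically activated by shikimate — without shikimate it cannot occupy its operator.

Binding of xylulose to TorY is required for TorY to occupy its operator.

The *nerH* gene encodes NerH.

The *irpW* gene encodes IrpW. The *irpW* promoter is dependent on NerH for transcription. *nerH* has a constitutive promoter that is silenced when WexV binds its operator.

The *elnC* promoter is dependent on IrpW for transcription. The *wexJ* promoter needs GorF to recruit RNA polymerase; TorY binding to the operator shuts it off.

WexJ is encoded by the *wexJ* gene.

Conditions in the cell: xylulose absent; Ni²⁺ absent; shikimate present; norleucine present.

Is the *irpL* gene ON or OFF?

Norleucine is present, so ElnB is inactive.
Xylulose is absent, so TorY is inactive.
Ni²⁺ is absent, so GorF is active.
No repressor is bound and GorF is active, so *wexJ* is transcribed.
So WexJ is produced and active.
Shikimate is present, so WexV is active.
With repressor WexV bound, *nerH* is not transcribed.
So NerH is not produced.
Required activator NerH is absent, so *irpW* is not transcribed.
So IrpW is not produced.
Required activator IrpW is absent, so *elnC* is not transcribed.
So ElnC is not produced.
No repressor is bound and WexJ is active, so *irpL* is transcribed.

ON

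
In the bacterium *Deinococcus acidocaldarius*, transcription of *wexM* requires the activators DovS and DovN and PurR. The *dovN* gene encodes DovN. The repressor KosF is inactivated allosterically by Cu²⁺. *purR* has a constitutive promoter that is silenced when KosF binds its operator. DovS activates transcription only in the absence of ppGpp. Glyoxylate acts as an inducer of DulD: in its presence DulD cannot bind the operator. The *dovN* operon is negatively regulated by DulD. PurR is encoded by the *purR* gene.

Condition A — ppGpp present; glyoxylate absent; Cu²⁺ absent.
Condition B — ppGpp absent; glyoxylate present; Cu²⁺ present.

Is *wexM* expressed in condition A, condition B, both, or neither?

Condition A:
ppGpp is present, so DovS is inactive.
Glyoxylate is absent, so DulD is active.
With repressor DulD bound, *dovN* is not transcribed.
So DovN is not produced.
Cu²⁺ is absent, so KosF is active.
With repressor KosF bound, *purR* is not transcribed.
So PurR is not produced.
Required activator DovS is absent, so *wexM* is not transcribed.
→ *wexM* is OFF in A.
Condition B:
ppGpp is absent, so DovS is active.
Glyoxylate is present, so DulD is inactive.
With no repressor bound, *dovN* is transcribed.
So DovN is produced and active.
Cu²⁺ is present, so KosF is inactive.
With no repressor bound, *purR* is transcribed.
So PurR is produced and active.
No repressor is bound and DovS and DovN and PurR are active, so *wexM* is transcribed.
→ *wexM* is ON in B.

B only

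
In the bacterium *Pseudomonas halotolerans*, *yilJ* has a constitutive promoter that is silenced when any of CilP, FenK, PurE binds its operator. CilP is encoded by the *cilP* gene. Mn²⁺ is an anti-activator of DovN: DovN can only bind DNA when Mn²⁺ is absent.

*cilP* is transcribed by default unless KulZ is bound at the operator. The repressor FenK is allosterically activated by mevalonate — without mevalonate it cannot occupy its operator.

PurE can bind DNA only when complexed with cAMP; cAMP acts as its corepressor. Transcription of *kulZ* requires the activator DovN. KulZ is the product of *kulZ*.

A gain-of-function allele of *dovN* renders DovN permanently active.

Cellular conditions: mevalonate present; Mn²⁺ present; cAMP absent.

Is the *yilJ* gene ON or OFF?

OFF

DovN is constitutively active in this strain.
No repressor is bound and DovN is active, so *kulZ* is transcribed.
So KulZ is produced and active.
With repressor KulZ bound, *cilP* is not transcribed.
So CilP is not produced.
Mevalonate is present, so FenK is active.
cAMP is absent, so PurE is inactive.
With repressor FenK bound, *yilJ* is not transcribed.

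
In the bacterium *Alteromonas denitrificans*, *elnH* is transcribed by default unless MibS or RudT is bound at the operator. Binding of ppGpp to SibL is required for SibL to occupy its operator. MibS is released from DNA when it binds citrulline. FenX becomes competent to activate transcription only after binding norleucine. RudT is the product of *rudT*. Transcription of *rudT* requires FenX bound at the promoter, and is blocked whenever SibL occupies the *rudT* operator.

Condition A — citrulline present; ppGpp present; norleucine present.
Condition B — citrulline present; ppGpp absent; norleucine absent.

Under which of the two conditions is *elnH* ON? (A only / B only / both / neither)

Condition A:
Citrulline is present, so MibS is inactive.
ppGpp is present, so SibL is active.
Norleucine is present, so FenX is active.
With repressor SibL bound, *rudT* is not transcribed.
So RudT is not produced.
With no repressor bound, *elnH* is transcribed.
→ *elnH* is ON in A.
Condition B:
Citrulline is present, so MibS is inactive.
ppGpp is absent, so SibL is inactive.
Norleucine is absent, so FenX is inactive.
Required activator FenX is absent, so *rudT* is not transcribed.
So RudT is not produced.
With no repressor bound, *elnH* is transcribed.
→ *elnH* is ON in B.

both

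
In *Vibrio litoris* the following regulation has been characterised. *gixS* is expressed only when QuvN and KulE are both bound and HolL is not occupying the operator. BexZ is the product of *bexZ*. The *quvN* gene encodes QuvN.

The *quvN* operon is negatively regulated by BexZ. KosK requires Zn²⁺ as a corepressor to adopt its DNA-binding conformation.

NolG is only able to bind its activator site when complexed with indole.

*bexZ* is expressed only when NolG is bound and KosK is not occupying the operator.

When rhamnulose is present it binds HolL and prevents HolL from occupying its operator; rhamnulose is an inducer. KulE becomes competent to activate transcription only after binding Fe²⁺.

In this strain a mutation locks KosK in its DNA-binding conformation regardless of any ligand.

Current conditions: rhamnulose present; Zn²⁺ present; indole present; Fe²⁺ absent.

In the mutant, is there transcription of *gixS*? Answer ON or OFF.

OFF

Indole is present, so NolG is active.
KosK is constitutively active in this strain.
With repressor KosK bound, *bexZ* is not transcribed.
So BexZ is not produced.
With no repressor bound, *quvN* is transcribed.
So QuvN is produced and active.
Rhamnulose is present, so HolL is inactive.
Fe²⁺ is absent, so KulE is inactive.
Required activator KulE is absent, so *gixS* is not transcribed.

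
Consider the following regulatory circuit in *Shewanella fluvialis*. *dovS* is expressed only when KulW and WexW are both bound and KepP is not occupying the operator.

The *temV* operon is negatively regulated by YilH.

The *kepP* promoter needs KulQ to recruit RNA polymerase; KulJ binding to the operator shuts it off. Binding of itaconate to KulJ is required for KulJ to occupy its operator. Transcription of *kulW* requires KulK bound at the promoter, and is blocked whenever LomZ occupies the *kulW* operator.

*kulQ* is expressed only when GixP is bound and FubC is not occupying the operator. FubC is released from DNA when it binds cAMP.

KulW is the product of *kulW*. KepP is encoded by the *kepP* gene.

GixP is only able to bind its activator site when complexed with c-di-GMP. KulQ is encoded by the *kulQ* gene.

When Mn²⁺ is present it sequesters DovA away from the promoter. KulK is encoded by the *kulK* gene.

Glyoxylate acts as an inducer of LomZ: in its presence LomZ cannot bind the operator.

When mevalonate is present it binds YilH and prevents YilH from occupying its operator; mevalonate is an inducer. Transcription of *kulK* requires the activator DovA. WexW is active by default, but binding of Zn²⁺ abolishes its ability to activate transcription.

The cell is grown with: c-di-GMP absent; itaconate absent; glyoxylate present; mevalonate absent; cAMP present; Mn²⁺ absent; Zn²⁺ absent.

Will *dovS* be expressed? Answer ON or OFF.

Glyoxylate is present, so LomZ is inactive.
Mn²⁺ is absent, so DovA is active.
No repressor is bound and DovA is active, so *kulK* is transcribed.
So KulK is produced and active.
No repressor is bound and KulK is active, so *kulW* is transcribed.
So KulW is produced and active.
Zn²⁺ is absent, so WexW is active.
Itaconate is absent, so KulJ is inactive.
cAMP is present, so FubC is inactive.
c-di-GMP is absent, so GixP is inactive.
Required activator GixP is absent, so *kulQ* is not transcribed.
So KulQ is not produced.
Required activator KulQ is absent, so *kepP* is not transcribed.
So KepP is not produced.
No repressor is bound and KulW and WexW are active, so *dovS* is transcribed.

ON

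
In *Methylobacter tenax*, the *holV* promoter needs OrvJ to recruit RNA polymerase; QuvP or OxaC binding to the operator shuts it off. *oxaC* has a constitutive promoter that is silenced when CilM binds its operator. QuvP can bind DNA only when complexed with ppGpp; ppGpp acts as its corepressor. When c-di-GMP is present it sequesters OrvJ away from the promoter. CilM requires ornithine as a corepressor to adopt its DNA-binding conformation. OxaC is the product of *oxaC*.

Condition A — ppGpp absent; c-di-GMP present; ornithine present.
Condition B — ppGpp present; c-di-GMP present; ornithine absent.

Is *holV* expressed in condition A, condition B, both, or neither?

Condition A:
ppGpp is absent, so QuvP is inactive.
c-di-GMP is present, so OrvJ is inactive.
Ornithine is present, so CilM is active.
With repressor CilM bound, *oxaC* is not transcribed.
So OxaC is not produced.
Required activator OrvJ is absent, so *holV* is not transcribed.
→ *holV* is OFF in A.
Condition B:
ppGpp is present, so QuvP is active.
c-di-GMP is present, so OrvJ is inactive.
Ornithine is absent, so CilM is inactive.
With no repressor bound, *oxaC* is transcribed.
So OxaC is produced and active.
With repressor QuvP bound, *holV* is not transcribed.
→ *holV* is OFF in B.

neither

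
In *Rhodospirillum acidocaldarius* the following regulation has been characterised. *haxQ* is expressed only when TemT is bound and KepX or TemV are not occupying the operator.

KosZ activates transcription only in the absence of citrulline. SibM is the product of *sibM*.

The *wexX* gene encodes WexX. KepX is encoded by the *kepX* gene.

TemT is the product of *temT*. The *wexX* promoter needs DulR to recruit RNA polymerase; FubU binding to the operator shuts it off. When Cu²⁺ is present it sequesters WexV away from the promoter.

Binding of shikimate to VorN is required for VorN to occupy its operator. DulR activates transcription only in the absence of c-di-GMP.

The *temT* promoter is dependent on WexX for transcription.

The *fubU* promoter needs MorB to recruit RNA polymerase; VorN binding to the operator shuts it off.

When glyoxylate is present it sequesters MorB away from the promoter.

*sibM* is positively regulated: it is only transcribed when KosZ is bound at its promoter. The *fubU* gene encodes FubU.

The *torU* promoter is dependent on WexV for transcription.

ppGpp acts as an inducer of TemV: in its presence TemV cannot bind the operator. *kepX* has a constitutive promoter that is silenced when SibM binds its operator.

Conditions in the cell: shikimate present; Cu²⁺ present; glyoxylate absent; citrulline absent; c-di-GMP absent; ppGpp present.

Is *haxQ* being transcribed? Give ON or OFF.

ON

c-di-GMP is absent, so DulR is active.
Shikimate is present, so VorN is active.
Glyoxylate is absent, so MorB is active.
With repressor VorN bound, *fubU* is not transcribed.
So FubU is not produced.
No repressor is bound and DulR is active, so *wexX* is transcribed.
So WexX is produced and active.
No repressor is bound and WexX is active, so *temT* is transcribed.
So TemT is produced and active.
Citrulline is absent, so KosZ is active.
No repressor is bound and KosZ is active, so *sibM* is transcribed.
So SibM is produced and active.
With repressor SibM bound, *kepX* is not transcribed.
So KepX is not produced.
ppGpp is present, so TemV is inactive.
No repressor is bound and TemT is active, so *haxQ* is transcribed.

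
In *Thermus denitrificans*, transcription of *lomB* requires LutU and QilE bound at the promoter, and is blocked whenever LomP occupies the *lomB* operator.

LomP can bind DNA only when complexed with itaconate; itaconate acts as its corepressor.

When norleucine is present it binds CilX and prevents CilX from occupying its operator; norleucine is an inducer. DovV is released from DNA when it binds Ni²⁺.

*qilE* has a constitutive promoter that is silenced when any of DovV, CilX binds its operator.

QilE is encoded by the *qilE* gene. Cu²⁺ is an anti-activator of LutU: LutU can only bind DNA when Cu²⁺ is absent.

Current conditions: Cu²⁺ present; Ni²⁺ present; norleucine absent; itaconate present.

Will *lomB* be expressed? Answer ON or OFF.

Cu²⁺ is present, so LutU is inactive.
Itaconate is present, so LomP is active.
Ni²⁺ is present, so DovV is inactive.
Norleucine is absent, so CilX is active.
With repressor CilX bound, *qilE* is not transcribed.
So QilE is not produced.
With repressor LomP bound, *lomB* is not transcribed.

OFF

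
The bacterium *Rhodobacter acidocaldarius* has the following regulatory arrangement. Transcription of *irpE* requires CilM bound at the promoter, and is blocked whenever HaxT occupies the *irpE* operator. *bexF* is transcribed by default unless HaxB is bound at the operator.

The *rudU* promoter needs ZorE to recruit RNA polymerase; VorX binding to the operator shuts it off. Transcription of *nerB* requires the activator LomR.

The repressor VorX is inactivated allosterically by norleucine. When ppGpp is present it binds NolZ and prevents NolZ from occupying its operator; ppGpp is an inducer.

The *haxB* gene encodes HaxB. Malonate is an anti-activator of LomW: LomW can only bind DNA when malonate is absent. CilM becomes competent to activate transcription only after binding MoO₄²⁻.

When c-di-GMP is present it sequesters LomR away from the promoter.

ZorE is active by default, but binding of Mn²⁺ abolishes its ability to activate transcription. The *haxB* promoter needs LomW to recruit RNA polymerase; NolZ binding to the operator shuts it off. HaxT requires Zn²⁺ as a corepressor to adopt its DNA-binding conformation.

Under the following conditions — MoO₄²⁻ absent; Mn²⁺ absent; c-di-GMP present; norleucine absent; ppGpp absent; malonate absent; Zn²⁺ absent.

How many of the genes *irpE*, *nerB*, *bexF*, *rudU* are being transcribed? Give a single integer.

Zn²⁺ is absent, so HaxT is inactive.
MoO₄²⁻ is absent, so CilM is inactive.
Required activator CilM is absent, so *irpE* is not transcribed.
→ *irpE* is OFF.
c-di-GMP is present, so LomR is inactive.
Required activator LomR is absent, so *nerB* is not transcribed.
→ *nerB* is OFF.
ppGpp is absent, so NolZ is active.
Malonate is absent, so LomW is active.
With repressor NolZ bound, *haxB* is not transcribed.
So HaxB is not produced.
With no repressor bound, *bexF* is transcribed.
→ *bexF* is ON.
Mn²⁺ is absent, so ZorE is active.
Norleucine is absent, so VorX is active.
With repressor VorX bound, *rudU* is not transcribed.
→ *rudU* is OFF.
1 of the 4 genes is transcribed.

1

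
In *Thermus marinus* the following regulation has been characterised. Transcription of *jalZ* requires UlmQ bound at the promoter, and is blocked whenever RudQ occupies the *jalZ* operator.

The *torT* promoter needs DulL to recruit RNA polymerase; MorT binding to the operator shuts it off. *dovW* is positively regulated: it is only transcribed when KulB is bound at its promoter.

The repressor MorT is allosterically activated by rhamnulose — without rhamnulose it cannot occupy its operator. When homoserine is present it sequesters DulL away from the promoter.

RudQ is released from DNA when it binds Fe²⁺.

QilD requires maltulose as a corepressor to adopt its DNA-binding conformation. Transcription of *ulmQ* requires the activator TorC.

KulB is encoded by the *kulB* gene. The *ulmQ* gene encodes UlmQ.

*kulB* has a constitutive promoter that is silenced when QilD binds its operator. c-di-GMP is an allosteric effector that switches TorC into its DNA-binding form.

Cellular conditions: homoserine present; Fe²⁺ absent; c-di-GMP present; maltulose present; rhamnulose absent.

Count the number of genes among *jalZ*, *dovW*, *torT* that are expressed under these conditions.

0

Fe²⁺ is absent, so RudQ is active.
c-di-GMP is present, so TorC is active.
No repressor is bound and TorC is active, so *ulmQ* is transcribed.
So UlmQ is produced and active.
With repressor RudQ bound, *jalZ* is not transcribed.
→ *jalZ* is OFF.
Maltulose is present, so QilD is active.
With repressor QilD bound, *kulB* is not transcribed.
So KulB is not produced.
Required activator KulB is absent, so *dovW* is not transcribed.
→ *dovW* is OFF.
Homoserine is present, so DulL is inactive.
Rhamnulose is absent, so MorT is inactive.
Required activator DulL is absent, so *torT* is not transcribed.
→ *torT* is OFF.
0 of the 3 genes are transcribed.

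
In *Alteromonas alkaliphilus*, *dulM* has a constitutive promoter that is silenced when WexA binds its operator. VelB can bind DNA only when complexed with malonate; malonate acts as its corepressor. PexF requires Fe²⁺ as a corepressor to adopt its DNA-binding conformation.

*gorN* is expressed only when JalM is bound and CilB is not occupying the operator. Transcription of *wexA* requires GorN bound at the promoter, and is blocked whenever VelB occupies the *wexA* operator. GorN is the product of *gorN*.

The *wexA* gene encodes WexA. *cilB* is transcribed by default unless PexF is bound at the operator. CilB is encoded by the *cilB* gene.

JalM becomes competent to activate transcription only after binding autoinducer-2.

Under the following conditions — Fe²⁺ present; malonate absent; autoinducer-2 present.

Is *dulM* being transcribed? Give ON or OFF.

OFF

Fe²⁺ is present, so PexF is active.
With repressor PexF bound, *cilB* is not transcribed.
So CilB is not produced.
Autoinducer-2 is present, so JalM is active.
No repressor is bound and JalM is active, so *gorN* is transcribed.
So GorN is produced and active.
Malonate is absent, so VelB is inactive.
No repressor is bound and GorN is active, so *wexA* is transcribed.
So WexA is produced and active.
With repressor WexA bound, *dulM* is not transcribed.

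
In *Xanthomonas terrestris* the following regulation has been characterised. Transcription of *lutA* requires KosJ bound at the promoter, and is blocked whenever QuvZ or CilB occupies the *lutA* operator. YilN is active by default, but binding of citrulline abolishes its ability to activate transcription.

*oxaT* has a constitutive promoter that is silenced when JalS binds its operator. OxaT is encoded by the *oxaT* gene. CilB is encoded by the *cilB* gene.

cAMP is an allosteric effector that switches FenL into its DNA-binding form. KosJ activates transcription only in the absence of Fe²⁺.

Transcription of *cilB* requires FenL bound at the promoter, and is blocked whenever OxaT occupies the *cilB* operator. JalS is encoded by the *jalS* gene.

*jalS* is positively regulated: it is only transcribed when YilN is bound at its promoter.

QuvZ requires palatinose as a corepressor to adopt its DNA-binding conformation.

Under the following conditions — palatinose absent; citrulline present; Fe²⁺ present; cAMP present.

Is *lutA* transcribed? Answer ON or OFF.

Palatinose is absent, so QuvZ is inactive.
Citrulline is present, so YilN is inactive.
Required activator YilN is absent, so *jalS* is not transcribed.
So JalS is not produced.
With no repressor bound, *oxaT* is transcribed.
So OxaT is produced and active.
cAMP is present, so FenL is active.
With repressor OxaT bound, *cilB* is not transcribed.
So CilB is not produced.
Fe²⁺ is present, so KosJ is inactive.
Required activator KosJ is absent, so *lutA* is not transcribed.

OFF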